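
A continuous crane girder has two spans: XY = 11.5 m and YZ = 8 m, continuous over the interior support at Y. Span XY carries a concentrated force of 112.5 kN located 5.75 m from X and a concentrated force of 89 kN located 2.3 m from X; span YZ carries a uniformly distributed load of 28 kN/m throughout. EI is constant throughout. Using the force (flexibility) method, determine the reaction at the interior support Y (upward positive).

Take M_Y as the redundant. Released structure: two simple spans XY and YZ with a hinge at Y.
End slopes at the hinge Y, treating each span as simply supported:
  span XY: point load 112.5 at a = 5.75: Pab(L + a)/(6LEI) = 929.9/EI
  span XY: point load 89 at a = 2.3: Pab(L + a)/(6LEI) = 376.6/EI
  span YZ: UDL 28: wL³/(24EI) = 597.3/EI
  relative rotation θ_0 = (1307 + 597.3)/EI = 1904/EI
A unit hogging moment at Y produces rotation L₁/(3EI) + L₂/(3EI) = 6.5/EI.
Compatibility: M_Y·(L₁+L₂)/(3EI) = θ_0, giving M_Y = 292.9 kN·m (hogging).
Span XY, ΣM about X with M_Y applied at Y: R_Y^{XY}·11.5 = 851.6 + 292.9, so R_Y^{XY} = 99.52 kN and R_X = 201.5 − 99.52 = 102 kN.
Span YZ, ΣM about Z: R_Y^{YZ}·8 = 896 + 292.9, so R_Y^{YZ} = 148.6 kN and R_Z = 224 − 148.6 = 75.39 kN.
R_Y = 99.52 + 148.6 = 248.1 kN.

R_Y = 248.1 kN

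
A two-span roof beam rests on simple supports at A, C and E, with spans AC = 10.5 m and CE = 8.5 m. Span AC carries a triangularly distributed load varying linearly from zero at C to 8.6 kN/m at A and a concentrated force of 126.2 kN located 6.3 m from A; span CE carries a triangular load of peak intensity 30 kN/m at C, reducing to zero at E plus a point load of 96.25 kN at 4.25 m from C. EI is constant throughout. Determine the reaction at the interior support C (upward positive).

R_C = 288.7 kN

Insert a hinge at C; M_C is the redundant, and each span becomes simply supported.
Rotations at C on the released spans (each span's end-slope, ×1/EI):
  span AC: triangular load, peak 8.6: 7w₀L³/(360EI) = 193.6/EI
  span AC: point load 126.2 at a = 6.3: Pab(L + a)/(6LEI) = 890.5/EI
  span CE: triangular load, peak 30: w₀L³/(45EI) = 409.4/EI
  span CE: point load 96.25 at a = 4.25: Pab(L + b)/(6LEI) = 434.6/EI
  relative rotation θ_0 = (1084 + 844)/EI = 1928/EI
A unit hogging moment at C produces rotation L₁/(3EI) + L₂/(3EI) = 6.333/EI.
Slope continuity at C: θ_0 = M_C·6.333/EI, so M_C = 1928/6.333 = 304.4 kN·m (hogging).
Span AC, ΣM about A with M_C applied at C: R_C^{AC}·10.5 = 953.1 + 304.4, so R_C^{AC} = 119.8 kN and R_A = 171.3 − 119.8 = 51.59 kN.
Span CE, ΣM about E: R_C^{CE}·8.5 = 1132 + 304.4, so R_C^{CE} = 168.9 kN and R_E = 223.8 − 168.9 = 54.81 kN.
R_C = 119.8 + 168.9 = 288.7 kN.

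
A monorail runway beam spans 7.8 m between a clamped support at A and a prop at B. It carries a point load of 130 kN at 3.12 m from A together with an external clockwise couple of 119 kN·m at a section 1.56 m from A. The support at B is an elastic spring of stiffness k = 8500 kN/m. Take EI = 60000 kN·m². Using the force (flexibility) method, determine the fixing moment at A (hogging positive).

Take the reaction at B as the redundant and release it; the primary structure is a cantilever fixed at A.
Free-end deflection of the primary structure under the applied loading (downward +):
  point load 130 at a = 3.12: Pa²(3L − a)/(6EI) = 4277/EI
  clockwise couple 119 at a = 1.56: M₀a(2L − a)/(2EI) = 1303/EI
  δ_0 = 5580/EI
Flexibility coefficient — unit upward force at B: δ_{BB} = L³/(3EI) = 158.2/EI.
With EI = 60000 kN·m²: δ_0 = 0.093008 m and δ_{BB} = 0.002636 m/kN.
Compatibility — the spring shortens by R_B/k under the reaction it provides: δ_0 − R_B·δ_{BB} = R_B/k. With 1/k = 0.000118 m/kN, R_B = δ_0 / (δ_{BB} + 1/k) = 0.093008 / (0.002636 + 0.000118) = 33.77 kN.
Moment equilibrium about A: M_A = Σ(load moments about A) − R_B·L = 524.6 − 33.77×7.8 = 261.2 kN·m.

M_A = 261.2 kN·m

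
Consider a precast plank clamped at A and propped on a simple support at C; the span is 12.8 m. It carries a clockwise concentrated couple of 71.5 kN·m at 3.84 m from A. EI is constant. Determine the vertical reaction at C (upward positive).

Release the roller at C. Primary structure: cantilever fixed at A.
Deflection at C on the released cantilever, summing each load's contribution:
  clockwise couple 71.5 at a = 3.84: M₀a(2L − a)/(2EI) = 2987/EI
Flexibility coefficient — unit upward force at C: δ_{CC} = L³/(3EI) = 699.1/EI.
The prop prevents deflection at C: R_C = δ_0/δ_{CC} = 2987/699.1 = 4.273 kN.

R_C = 4.273 kN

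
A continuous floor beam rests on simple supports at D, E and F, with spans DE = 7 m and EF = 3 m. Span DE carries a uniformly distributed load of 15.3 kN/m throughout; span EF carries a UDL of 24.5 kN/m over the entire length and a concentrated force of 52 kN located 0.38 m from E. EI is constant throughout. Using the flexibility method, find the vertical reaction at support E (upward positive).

R_E = 173.2 kN

Take M_E as the redundant. Released structure: two simple spans DE and EF with a hinge at E.
Discontinuity in slope at E on the released structure — sum the simple-span end rotations:
  span DE: UDL 15.3: wL³/(24EI) = 218.7/EI
  span EF: UDL 24.5: wL³/(24EI) = 27.56/EI
  span EF: point load 52 at a = 0.38: Pab(L + b)/(6LEI) = 16.16/EI
  relative rotation θ_0 = (218.7 + 43.73)/EI = 262.4/EI
A unit hogging moment at E produces rotation L₁/(3EI) + L₂/(3EI) = 3.333/EI.
Slope continuity at E: θ_0 = M_E·3.333/EI, so M_E = 262.4/3.333 = 78.72 kN·m (hogging).
Span DE, ΣM about D with M_E applied at E: R_E^{DE}·7 = 374.9 + 78.72, so R_E^{DE} = 64.8 kN and R_D = 107.1 − 64.8 = 42.3 kN.
Span EF, ΣM about F: R_E^{EF}·3 = 246.5 + 78.72, so R_E^{EF} = 108.4 kN and R_F = 125.5 − 108.4 = 17.1 kN.
R_E = 64.8 + 108.4 = 173.2 kN.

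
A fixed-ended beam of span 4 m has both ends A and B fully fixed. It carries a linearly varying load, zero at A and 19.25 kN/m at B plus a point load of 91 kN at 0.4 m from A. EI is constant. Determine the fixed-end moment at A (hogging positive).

Release both end moments; the primary structure is a simply-supported span AB with redundants M_A and M_B.
End rotations of the released simple span under the applied load (×1/EI):
  at A: triangular load, peak 19.25: 7w₀L³/(360EI) = 23.96/EI
  at B: triangular load, peak 19.25: w₀L³/(45EI) = 27.38/EI
  at A: point load 91 at a = 0.4: Pab(L + b)/(6LEI) = 41.5/EI
  at B: point load 91 at a = 0.4: Pab(L + a)/(6LEI) = 24.02/EI
  θ_A0 = 65.45/EI,  θ_B0 = 51.4/EI
Flexibility coefficients: a unit moment at one end gives L/(3EI) there and L/(6EI) at the far end, so f₁₁ = f₂₂ = 1.333/EI and f₁₂ = f₂₁ = 0.6667/EI.
Compatibility — zero rotation at each built-in end:
  1.333 M_A + 0.6667 M_B = 65.45
  0.6667 M_A + 1.333 M_B = 51.4
Solving the pair gives M_A = 39.75 kN·m and M_B = 18.68 kN·m (hogging).

M_A = 39.75 kN·m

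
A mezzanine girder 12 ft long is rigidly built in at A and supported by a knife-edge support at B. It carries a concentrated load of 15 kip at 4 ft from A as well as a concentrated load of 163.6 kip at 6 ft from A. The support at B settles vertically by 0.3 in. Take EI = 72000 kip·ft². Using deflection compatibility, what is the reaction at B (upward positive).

R_B = 50.22 kip

Release the roller at B. Primary structure: cantilever fixed at A.
Primary-structure tip deflection at B by superposition:
  point load 15 at a = 4: Pa²(3L − a)/(6EI) = 1280/EI
  point load 163.6 at a = 6: Pa²(3L − a)/(6EI) = 29448/EI
  δ_0 = 30728/EI
Flexibility coefficient — unit upward force at B: δ_{BB} = L³/(3EI) = 576/EI.
With EI = 72000 kip·ft²: δ_0 = 0.42678 ft and δ_{BB} = 0.008 ft/kip.
Compatibility — the beam at B must follow the support down by 0.025 ft: δ_0 − R_B·δ_{BB} = 0.025, so R_B = (0.42678 − 0.025)/0.008 = 50.22 kip.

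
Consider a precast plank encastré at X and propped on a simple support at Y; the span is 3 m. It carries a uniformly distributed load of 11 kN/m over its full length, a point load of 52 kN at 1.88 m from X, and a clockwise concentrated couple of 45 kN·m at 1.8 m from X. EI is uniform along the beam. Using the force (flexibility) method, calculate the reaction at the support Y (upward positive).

Take the reaction at Y as the redundant and release it; the primary structure is a cantilever fixed at X.
Deflection at Y on the released cantilever, summing each load's contribution:
  UDL 11: wL⁴/(8EI) = 111.4/EI
  point load 52 at a = 1.88: Pa²(3L − a)/(6EI) = 218.1/EI
  clockwise couple 45 at a = 1.8: M₀a(2L − a)/(2EI) = 170.1/EI
  δ_0 = 499.6/EI
Tip deflection under a unit load at Y: L³/(3EI) = 9/EI.
The prop prevents deflection at Y: R_Y = δ_0/δ_{YY} = 499.6/9 = 55.51 kN.

R_Y = 55.51 kN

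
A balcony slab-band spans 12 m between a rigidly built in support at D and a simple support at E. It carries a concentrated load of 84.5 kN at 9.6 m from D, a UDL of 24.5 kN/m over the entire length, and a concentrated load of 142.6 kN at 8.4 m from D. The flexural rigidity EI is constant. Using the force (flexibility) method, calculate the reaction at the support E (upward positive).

R_E = 250.1 kN

Release the roller at E. Primary structure: cantilever fixed at D.
Free-end deflection of the primary structure under the applied loading (downward +):
  point load 84.5 at a = 9.6: Pa²(3L − a)/(6EI) = 34265/EI
  UDL 24.5: wL⁴/(8EI) = 63504/EI
  point load 142.6 at a = 8.4: Pa²(3L − a)/(6EI) = 46285/EI
  δ_0 = 144054/EI
Flexibility coefficient — unit upward force at E: δ_{EE} = L³/(3EI) = 576/EI.
The prop prevents deflection at E: R_E = δ_0/δ_{EE} = 144054/576 = 250.1 kN.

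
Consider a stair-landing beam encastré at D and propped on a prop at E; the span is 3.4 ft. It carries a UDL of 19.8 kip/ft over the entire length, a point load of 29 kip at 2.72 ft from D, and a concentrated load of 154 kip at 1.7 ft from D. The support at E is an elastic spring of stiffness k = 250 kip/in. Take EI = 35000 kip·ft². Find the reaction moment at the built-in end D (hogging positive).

M_D = 286.5 kip·ft

Remove the prop at E; the released (primary) structure is a cantilever built in at D.
Deflection at E on the released cantilever, summing each load's contribution:
  UDL 19.8: wL⁴/(8EI) = 330.7/EI
  point load 29 at a = 2.72: Pa²(3L − a)/(6EI) = 267.5/EI
  point load 154 at a = 1.7: Pa²(3L − a)/(6EI) = 630.5/EI
  δ_0 = 1229/EI
Flexibility coefficient — unit upward force at E: δ_{EE} = L³/(3EI) = 13.1/EI.
With EI = 35000 kip·ft²: δ_0 = 0.035106 ft and δ_{EE} = 0.000374 ft/kip.
Compatibility — the spring shortens by R_E/k under the reaction it provides: δ_0 − R_E·δ_{EE} = R_E/k. With 1/k = 1/(250×12) ft/kip = 0.000333 ft/kip, R_E = δ_0 / (δ_{EE} + 1/k) = 0.035106 / (0.000374 + 0.000333) = 49.61 kip.
Moment equilibrium about D: M_D = Σ(load moments about D) − R_E·L = 455.1 − 49.61×3.4 = 286.5 kip·ft.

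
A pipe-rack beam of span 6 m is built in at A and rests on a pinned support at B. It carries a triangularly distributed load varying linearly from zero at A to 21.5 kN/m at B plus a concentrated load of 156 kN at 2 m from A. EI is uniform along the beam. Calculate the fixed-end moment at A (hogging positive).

M_A = 218.5 kN·m

Choose R_B as the redundant. The primary structure is the cantilever fixed at A.
Downward deflection at the released point B due to the loads:
  triangular load, peak 21.5 at the free end: 11w₀L⁴/(120EI) = 2554/EI
  point load 156 at a = 2: Pa²(3L − a)/(6EI) = 1664/EI
  δ_0 = 4218/EI
Tip deflection under a unit load at B: L³/(3EI) = 72/EI.
The prop prevents deflection at B: R_B = δ_0/δ_{BB} = 4218/72 = 58.59 kN.
Moment equilibrium about A: M_A = Σ(load moments about A) − R_B·L = 570 − 58.59×6 = 218.5 kN·m.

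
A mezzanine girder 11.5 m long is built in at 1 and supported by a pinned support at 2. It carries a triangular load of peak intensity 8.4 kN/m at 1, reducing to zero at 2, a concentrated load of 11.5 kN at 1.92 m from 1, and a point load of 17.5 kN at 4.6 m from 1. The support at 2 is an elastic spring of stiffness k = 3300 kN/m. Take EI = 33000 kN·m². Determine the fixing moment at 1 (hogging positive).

Release the roller at 2. Primary structure: cantilever fixed at 1.
Deflection at 2 on the released cantilever, summing each load's contribution:
  triangular load, peak 8.4 at the fixed end: w₀L⁴/(30EI) = 4897/EI
  point load 11.5 at a = 1.92: Pa²(3L − a)/(6EI) = 230.2/EI
  point load 17.5 at a = 4.6: Pa²(3L − a)/(6EI) = 1845/EI
  δ_0 = 6973/EI
Tip deflection under a unit load at 2: L³/(3EI) = 507/EI.
With EI = 33000 kN·m²: δ_0 = 0.2113 m and δ_{22} = 0.015362 m/kN.
Compatibility — the spring shortens by R_2/k under the reaction it provides: δ_0 − R_2·δ_{22} = R_2/k. With 1/k = 0.000303 m/kN, R_2 = δ_0 / (δ_{22} + 1/k) = 0.2113 / (0.015362 + 0.000303) = 13.49 kN.
Moment equilibrium about 1: M_1 = Σ(load moments about 1) − R_2·L = 287.7 − 13.49×11.5 = 132.6 kN·m.

M_1 = 132.6 kN·m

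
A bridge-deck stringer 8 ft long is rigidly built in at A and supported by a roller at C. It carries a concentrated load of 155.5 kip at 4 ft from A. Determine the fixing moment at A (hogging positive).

M_A = 233.2 kip·ft

Take the reaction at C as the redundant and release it; the primary structure is a cantilever fixed at A.
Primary-structure tip deflection at C by superposition:
  point load 155.5 at a = 4: Pa²(3L − a)/(6EI) = 8293/EI
Tip deflection under a unit load at C: L³/(3EI) = 170.7/EI.
Compatibility at C: δ_0 − R_C·δ_{CC} = 0, so R_C = 8293/170.7 = 48.59 kip.
Moment equilibrium about A: M_A = Σ(load moments about A) − R_C·L = 622 − 48.59×8 = 233.2 kip·ft.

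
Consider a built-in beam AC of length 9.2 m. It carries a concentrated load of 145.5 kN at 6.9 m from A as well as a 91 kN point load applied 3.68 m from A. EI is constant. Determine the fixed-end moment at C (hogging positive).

Release both end moments; the primary structure is a simply-supported span AC with redundants M_A and M_C.
End rotations of the released simple span under the applied load (×1/EI):
  at A: point load 145.5 at a = 6.9: Pab(L + b)/(6LEI) = 481.1/EI
  at C: point load 145.5 at a = 6.9: Pab(L + a)/(6LEI) = 673.5/EI
  at A: point load 91 at a = 3.68: Pab(L + b)/(6LEI) = 492.9/EI
  at C: point load 91 at a = 3.68: Pab(L + a)/(6LEI) = 431.3/EI
  θ_A0 = 974/EI,  θ_C0 = 1105/EI
Flexibility coefficients: a unit moment at one end gives L/(3EI) there and L/(6EI) at the far end, so f₁₁ = f₂₂ = 3.067/EI and f₁₂ = f₂₁ = 1.533/EI.
Compatibility — zero rotation at each built-in end:
  3.067 M_A + 1.533 M_C = 974
  1.533 M_A + 3.067 M_C = 1105
Solving the pair gives M_A = 183.3 kN·m and M_C = 268.6 kN·m (hogging).

M_C = 268.6 kN·m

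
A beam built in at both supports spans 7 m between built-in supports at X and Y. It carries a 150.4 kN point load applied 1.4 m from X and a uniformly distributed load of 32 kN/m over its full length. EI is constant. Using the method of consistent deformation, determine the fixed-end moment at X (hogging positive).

Release both end moments; the primary structure is a simply-supported span XY with redundants M_X and M_Y.
End rotations of the released simple span under the applied load (×1/EI):
  at X: point load 150.4 at a = 1.4: Pab(L + b)/(6LEI) = 353.7/EI
  at Y: point load 150.4 at a = 1.4: Pab(L + a)/(6LEI) = 235.8/EI
  at X: UDL 32: wL³/(24EI) = 457.3/EI
  at Y: UDL 32: wL³/(24EI) = 457.3/EI
  θ_X0 = 811.1/EI,  θ_Y0 = 693.2/EI
Flexibility coefficients: a unit moment at one end gives L/(3EI) there and L/(6EI) at the far end, so f₁₁ = f₂₂ = 2.333/EI and f₁₂ = f₂₁ = 1.167/EI.
Compatibility — zero rotation at each built-in end:
  2.333 M_X + 1.167 M_Y = 811.1
  1.167 M_X + 2.333 M_Y = 693.2
Solving the pair gives M_X = 265.4 kN·m and M_Y = 164.4 kN·m (hogging).

M_X = 265.4 kN·m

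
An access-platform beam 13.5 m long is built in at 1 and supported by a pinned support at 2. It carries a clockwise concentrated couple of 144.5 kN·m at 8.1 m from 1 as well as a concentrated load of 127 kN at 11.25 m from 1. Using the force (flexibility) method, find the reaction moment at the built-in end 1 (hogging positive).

M_1 = 101.3 kN·m

Remove the prop at 2; the released (primary) structure is a cantilever built in at 1.
Deflection at 2 on the released cantilever, summing each load's contribution:
  clockwise couple 144.5 at a = 8.1: M₀a(2L − a)/(2EI) = 11061/EI
  point load 127 at a = 11.25: Pa²(3L − a)/(6EI) = 78358/EI
  δ_0 = 89419/EI
Tip deflection under a unit load at 2: L³/(3EI) = 820.1/EI.
Compatibility at 2: δ_0 − R_2·δ_{22} = 0, so R_2 = 89419/820.1 = 109 kN.
Moment equilibrium about 1: M_1 = Σ(load moments about 1) − R_2·L = 1573 − 109×13.5 = 101.3 kN·m.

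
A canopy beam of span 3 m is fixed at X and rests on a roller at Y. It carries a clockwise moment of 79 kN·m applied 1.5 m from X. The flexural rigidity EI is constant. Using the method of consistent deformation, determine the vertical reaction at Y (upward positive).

Release the roller at Y. Primary structure: cantilever fixed at X.
Primary-structure tip deflection at Y by superposition:
  clockwise couple 79 at a = 1.5: M₀a(2L − a)/(2EI) = 266.6/EI
Tip deflection under a unit load at Y: L³/(3EI) = 9/EI.
Compatibility at Y: δ_0 − R_Y·δ_{YY} = 0, so R_Y = 266.6/9 = 29.62 kN.

R_Y = 29.62 kN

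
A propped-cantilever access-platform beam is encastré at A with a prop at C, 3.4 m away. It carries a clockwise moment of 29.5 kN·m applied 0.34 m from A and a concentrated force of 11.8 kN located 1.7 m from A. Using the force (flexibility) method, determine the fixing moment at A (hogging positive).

M_A = 28.61 kN·m

Choose R_C as the redundant. The primary structure is the cantilever fixed at A.
Downward deflection at the released point C due to the loads:
  clockwise couple 29.5 at a = 0.34: M₀a(2L − a)/(2EI) = 32.4/EI
  point load 11.8 at a = 1.7: Pa²(3L − a)/(6EI) = 48.31/EI
  δ_0 = 80.71/EI
Tip deflection under a unit load at C: L³/(3EI) = 13.1/EI.
The prop prevents deflection at C: R_C = δ_0/δ_{CC} = 80.71/13.1 = 6.16 kN.
Moment equilibrium about A: M_A = Σ(load moments about A) − R_C·L = 49.56 − 6.16×3.4 = 28.61 kN·m.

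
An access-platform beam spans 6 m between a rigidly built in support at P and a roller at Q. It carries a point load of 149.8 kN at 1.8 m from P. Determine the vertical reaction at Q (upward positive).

Remove the prop at Q; the released (primary) structure is a cantilever built in at P.
Free-end deflection of the primary structure under the applied loading (downward +):
  point load 149.8 at a = 1.8: Pa²(3L − a)/(6EI) = 1310/EI
Flexibility coefficient — unit upward force at Q: δ_{QQ} = L³/(3EI) = 72/EI.
Compatibility at Q: δ_0 − R_Q·δ_{QQ} = 0, so R_Q = 1310/72 = 18.2 kN.

R_Q = 18.2 kN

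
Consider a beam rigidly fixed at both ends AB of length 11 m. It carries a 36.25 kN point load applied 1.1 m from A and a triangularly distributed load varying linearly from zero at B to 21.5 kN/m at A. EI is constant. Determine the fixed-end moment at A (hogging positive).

M_A = 162.4 kN·m

Release both end moments; the primary structure is a simply-supported span AB with redundants M_A and M_B.
On the primary (simply-supported) span, the end slopes from the loading are:
  at A: point load 36.25 at a = 1.1: Pab(L + b)/(6LEI) = 125/EI
  at B: point load 36.25 at a = 1.1: Pab(L + a)/(6LEI) = 72.37/EI
  at A: triangular load, peak 21.5: w₀L³/(45EI) = 635.9/EI
  at B: triangular load, peak 21.5: 7w₀L³/(360EI) = 556.4/EI
  θ_A0 = 760.9/EI,  θ_B0 = 628.8/EI
Flexibility coefficients: a unit moment at one end gives L/(3EI) there and L/(6EI) at the far end, so f₁₁ = f₂₂ = 3.667/EI and f₁₂ = f₂₁ = 1.833/EI.
Compatibility — zero rotation at each built-in end:
  3.667 M_A + 1.833 M_B = 760.9
  1.833 M_A + 3.667 M_B = 628.8
Solving the pair gives M_A = 162.4 kN·m and M_B = 90.31 kN·m (hogging).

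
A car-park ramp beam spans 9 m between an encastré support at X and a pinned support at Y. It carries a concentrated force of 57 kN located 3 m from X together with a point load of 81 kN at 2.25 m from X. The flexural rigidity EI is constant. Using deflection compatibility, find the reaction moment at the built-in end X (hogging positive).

M_X = 214.6 kN·m

Choose R_Y as the redundant. The primary structure is the cantilever fixed at X.
Deflection at Y on the released cantilever, summing each load's contribution:
  point load 57 at a = 3: Pa²(3L − a)/(6EI) = 2052/EI
  point load 81 at a = 2.25: Pa²(3L − a)/(6EI) = 1692/EI
  δ_0 = 3744/EI
Tip deflection under a unit load at Y: L³/(3EI) = 243/EI.
Compatibility at Y: δ_0 − R_Y·δ_{YY} = 0, so R_Y = 3744/243 = 15.41 kN.
Moment equilibrium about X: M_X = Σ(load moments about X) − R_Y·L = 353.2 − 15.41×9 = 214.6 kN·m.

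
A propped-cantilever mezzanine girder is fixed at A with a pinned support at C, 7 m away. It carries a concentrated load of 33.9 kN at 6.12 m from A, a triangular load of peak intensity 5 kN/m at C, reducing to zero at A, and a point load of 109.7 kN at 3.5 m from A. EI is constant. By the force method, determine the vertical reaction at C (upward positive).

R_C = 71.45 kN

Remove the prop at C; the released (primary) structure is a cantilever built in at A.
Deflection at C on the released cantilever, summing each load's contribution:
  point load 33.9 at a = 6.12: Pa²(3L − a)/(6EI) = 3149/EI
  triangular load, peak 5 at the free end: 11w₀L⁴/(120EI) = 1100/EI
  point load 109.7 at a = 3.5: Pa²(3L − a)/(6EI) = 3919/EI
  δ_0 = 8169/EI
Flexibility coefficient — unit upward force at C: δ_{CC} = L³/(3EI) = 114.3/EI.
The prop prevents deflection at C: R_C = δ_0/δ_{CC} = 8169/114.3 = 71.45 kN.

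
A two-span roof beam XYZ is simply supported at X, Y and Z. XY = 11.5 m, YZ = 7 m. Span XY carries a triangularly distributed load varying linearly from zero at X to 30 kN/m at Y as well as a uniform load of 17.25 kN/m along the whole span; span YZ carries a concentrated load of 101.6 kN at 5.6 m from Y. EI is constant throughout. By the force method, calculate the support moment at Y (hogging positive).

M_Y = 367.5 kN·m

Release continuity at Y by inserting a hinge; the redundant is the internal moment M_Y. The primary structure is two simply-supported spans XY and YZ.
End slopes at the hinge Y, treating each span as simply supported:
  span XY: triangular load, peak 30: w₀L³/(45EI) = 1014/EI
  span XY: UDL 17.25: wL³/(24EI) = 1093/EI
  span YZ: point load 101.6 at a = 5.6: Pab(L + b)/(6LEI) = 159.3/EI
  relative rotation θ_0 = (2107 + 159.3)/EI = 2266/EI
A unit hogging moment at Y produces rotation L₁/(3EI) + L₂/(3EI) = 6.167/EI.
Compatibility: M_Y·(L₁+L₂)/(3EI) = θ_0, giving M_Y = 367.5 kN·m (hogging).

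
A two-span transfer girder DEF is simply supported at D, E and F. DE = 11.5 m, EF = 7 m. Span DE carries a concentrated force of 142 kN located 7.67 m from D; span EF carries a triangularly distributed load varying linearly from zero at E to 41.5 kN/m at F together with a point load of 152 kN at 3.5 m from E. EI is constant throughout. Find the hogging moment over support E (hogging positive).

Take M_E as the redundant. Released structure: two simple spans DE and EF with a hinge at E.
Rotations at E on the released spans (each span's end-slope, ×1/EI):
  span DE: point load 142 at a = 7.67: Pab(L + a)/(6LEI) = 1159/EI
  span EF: triangular load, peak 41.5: 7w₀L³/(360EI) = 276.8/EI
  span EF: point load 152 at a = 3.5: Pab(L + b)/(6LEI) = 465.5/EI
  relative rotation θ_0 = (1159 + 742.3)/EI = 1901/EI
A unit hogging moment at E produces rotation L₁/(3EI) + L₂/(3EI) = 6.167/EI.
Compatibility: M_E·(L₁+L₂)/(3EI) = θ_0, giving M_E = 308.3 kN·m (hogging).

M_E = 308.3 kN·m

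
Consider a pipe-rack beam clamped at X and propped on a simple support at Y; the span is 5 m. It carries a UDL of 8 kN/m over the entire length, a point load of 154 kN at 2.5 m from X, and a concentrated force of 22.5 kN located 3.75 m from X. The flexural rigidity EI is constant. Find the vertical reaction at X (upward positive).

R_X = 139.1 kN

Take the reaction at Y as the redundant and release it; the primary structure is a cantilever fixed at X.
Primary-structure tip deflection at Y by superposition:
  UDL 8: wL⁴/(8EI) = 625/EI
  point load 154 at a = 2.5: Pa²(3L − a)/(6EI) = 2005/EI
  point load 22.5 at a = 3.75: Pa²(3L − a)/(6EI) = 593.3/EI
  δ_0 = 3223/EI
Tip deflection under a unit load at Y: L³/(3EI) = 41.67/EI.
The prop prevents deflection at Y: R_Y = δ_0/δ_{YY} = 3223/41.67 = 77.36 kN.
Vertical equilibrium: R_X = ΣP − R_Y = 216.5 − 77.36 = 139.1 kN.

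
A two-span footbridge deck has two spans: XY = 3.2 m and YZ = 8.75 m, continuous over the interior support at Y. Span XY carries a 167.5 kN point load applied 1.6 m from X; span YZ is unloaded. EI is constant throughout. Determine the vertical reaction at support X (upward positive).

Insert a hinge at Y; M_Y is the redundant, and each span becomes simply supported.
Discontinuity in slope at Y on the released structure — sum the simple-span end rotations:
  span XY: point load 167.5 at a = 1.6: Pab(L + a)/(6LEI) = 107.2/EI
  relative rotation θ_0 = (107.2 + 0)/EI = 107.2/EI
A unit hogging moment at Y produces rotation L₁/(3EI) + L₂/(3EI) = 3.983/EI.
Slope continuity at Y: θ_0 = M_Y·3.983/EI, so M_Y = 107.2/3.983 = 26.91 kN·m (hogging).
Span XY, ΣM about X with M_Y applied at Y: R_Y^{XY}·3.2 = 268 + 26.91, so R_Y^{XY} = 92.16 kN and R_X = 167.5 − 92.16 = 75.34 kN.

R_X = 75.34 kN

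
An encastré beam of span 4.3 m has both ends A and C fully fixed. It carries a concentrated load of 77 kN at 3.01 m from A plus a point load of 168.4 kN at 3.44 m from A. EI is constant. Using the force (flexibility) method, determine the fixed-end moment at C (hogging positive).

Release both end moments; the primary structure is a simply-supported span AC with redundants M_A and M_C.
End rotations of the released simple span under the applied load (×1/EI):
  at A: point load 77 at a = 3.01: Pab(L + b)/(6LEI) = 64.78/EI
  at C: point load 77 at a = 3.01: Pab(L + a)/(6LEI) = 84.71/EI
  at A: point load 168.4 at a = 3.44: Pab(L + b)/(6LEI) = 99.64/EI
  at C: point load 168.4 at a = 3.44: Pab(L + a)/(6LEI) = 149.5/EI
  θ_A0 = 164.4/EI,  θ_C0 = 234.2/EI
Flexibility coefficients: a unit moment at one end gives L/(3EI) there and L/(6EI) at the far end, so f₁₁ = f₂₂ = 1.433/EI and f₁₂ = f₂₁ = 0.7167/EI.
Compatibility — zero rotation at each built-in end:
  1.433 M_A + 0.7167 M_C = 164.4
  0.7167 M_A + 1.433 M_C = 234.2
Solving the pair gives M_A = 44.03 kN·m and M_C = 141.4 kN·m (hogging).

M_C = 141.4 kN·m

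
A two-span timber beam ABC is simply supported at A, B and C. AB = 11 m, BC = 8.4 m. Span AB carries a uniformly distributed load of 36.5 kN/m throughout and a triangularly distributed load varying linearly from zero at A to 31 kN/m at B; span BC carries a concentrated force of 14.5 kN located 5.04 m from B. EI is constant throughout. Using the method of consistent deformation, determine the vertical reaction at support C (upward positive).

R_C = -46.5 kN

Take M_B as the redundant. Released structure: two simple spans AB and BC with a hinge at B.
End slopes at the hinge B, treating each span as simply supported:
  span AB: UDL 36.5: wL³/(24EI) = 2024/EI
  span AB: triangular load, peak 31: w₀L³/(45EI) = 916.9/EI
  span BC: point load 14.5 at a = 5.04: Pab(L + b)/(6LEI) = 57.29/EI
  relative rotation θ_0 = (2941 + 57.29)/EI = 2998/EI
A unit hogging moment at B produces rotation L₁/(3EI) + L₂/(3EI) = 6.467/EI.
Compatibility: M_B·(L₁+L₂)/(3EI) = θ_0, giving M_B = 463.7 kN·m (hogging).
Span BC, ΣM about C: R_B^{BC}·8.4 = 48.72 + 463.7, so R_B^{BC} = 61 kN and R_C = 14.5 − 61 = -46.5 kN.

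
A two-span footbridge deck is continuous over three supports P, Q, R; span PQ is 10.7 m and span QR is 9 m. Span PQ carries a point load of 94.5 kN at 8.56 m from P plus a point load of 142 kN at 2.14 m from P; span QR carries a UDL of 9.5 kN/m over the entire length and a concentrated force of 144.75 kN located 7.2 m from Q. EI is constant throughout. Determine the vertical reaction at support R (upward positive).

Take M_Q as the redundant. Released structure: two simple spans PQ and QR with a hinge at Q.
Discontinuity in slope at Q on the released structure — sum the simple-span end rotations:
  span PQ: point load 94.5 at a = 8.56: Pab(L + a)/(6LEI) = 519.3/EI
  span PQ: point load 142 at a = 2.14: Pab(L + a)/(6LEI) = 520.2/EI
  span QR: UDL 9.5: wL³/(24EI) = 288.6/EI
  span QR: point load 144.75 at a = 7.2: Pab(L + b)/(6LEI) = 375.2/EI
  relative rotation θ_0 = (1040 + 663.8)/EI = 1703/EI
A unit hogging moment at Q produces rotation L₁/(3EI) + L₂/(3EI) = 6.567/EI.
Compatibility: M_Q·(L₁+L₂)/(3EI) = θ_0, giving M_Q = 259.4 kN·m (hogging).
Span QR, ΣM about R: R_Q^{QR}·9 = 645.3 + 259.4, so R_Q^{QR} = 100.5 kN and R_R = 230.2 − 100.5 = 129.7 kN.

R_R = 129.7 kN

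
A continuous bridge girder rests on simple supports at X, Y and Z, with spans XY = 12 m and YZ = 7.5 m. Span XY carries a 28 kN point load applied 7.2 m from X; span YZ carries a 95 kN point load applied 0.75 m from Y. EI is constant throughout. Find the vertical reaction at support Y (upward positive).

R_Y = 116 kN

Take M_Y as the redundant. Released structure: two simple spans XY and YZ with a hinge at Y.
End slopes at the hinge Y, treating each span as simply supported:
  span XY: point load 28 at a = 7.2: Pab(L + a)/(6LEI) = 258/EI
  span YZ: point load 95 at a = 0.75: Pab(L + b)/(6LEI) = 152.3/EI
  relative rotation θ_0 = (258 + 152.3)/EI = 410.3/EI
A unit hogging moment at Y produces rotation L₁/(3EI) + L₂/(3EI) = 6.5/EI.
Slope continuity at Y: θ_0 = M_Y·6.5/EI, so M_Y = 410.3/6.5 = 63.13 kN·m (hogging).
Span XY, ΣM about X with M_Y applied at Y: R_Y^{XY}·12 = 201.6 + 63.13, so R_Y^{XY} = 22.06 kN and R_X = 28 − 22.06 = 5.939 kN.
Span YZ, ΣM about Z: R_Y^{YZ}·7.5 = 641.2 + 63.13, so R_Y^{YZ} = 93.92 kN and R_Z = 95 − 93.92 = 1.083 kN.
R_Y = 22.06 + 93.92 = 116 kN.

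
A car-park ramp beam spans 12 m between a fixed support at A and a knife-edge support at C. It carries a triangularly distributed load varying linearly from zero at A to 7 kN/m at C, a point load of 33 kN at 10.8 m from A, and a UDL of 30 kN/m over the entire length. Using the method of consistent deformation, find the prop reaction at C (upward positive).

R_C = 186.2 kN

Take the reaction at C as the redundant and release it; the primary structure is a cantilever fixed at A.
Deflection at C on the released cantilever, summing each load's contribution:
  triangular load, peak 7 at the free end: 11w₀L⁴/(120EI) = 13306/EI
  point load 33 at a = 10.8: Pa²(3L − a)/(6EI) = 16166/EI
  UDL 30: wL⁴/(8EI) = 77760/EI
  δ_0 = 107232/EI
Flexibility coefficient — unit upward force at C: δ_{CC} = L³/(3EI) = 576/EI.
Compatibility at C: δ_0 − R_C·δ_{CC} = 0, so R_C = 107232/576 = 186.2 kN.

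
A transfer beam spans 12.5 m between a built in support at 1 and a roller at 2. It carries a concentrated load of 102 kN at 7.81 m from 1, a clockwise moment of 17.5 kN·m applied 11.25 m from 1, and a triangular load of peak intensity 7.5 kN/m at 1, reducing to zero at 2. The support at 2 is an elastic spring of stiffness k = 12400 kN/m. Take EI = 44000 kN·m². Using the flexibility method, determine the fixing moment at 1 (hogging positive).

Take the reaction at 2 as the redundant and release it; the primary structure is a cantilever fixed at 1.
Deflection at 2 on the released cantilever, summing each load's contribution:
  point load 102 at a = 7.81: Pa²(3L − a)/(6EI) = 30787/EI
  clockwise couple 17.5 at a = 11.25: M₀a(2L − a)/(2EI) = 1354/EI
  triangular load, peak 7.5 at the fixed end: w₀L⁴/(30EI) = 6104/EI
  δ_0 = 38244/EI
Tip deflection under a unit load at 2: L³/(3EI) = 651/EI.
With EI = 44000 kN·m²: δ_0 = 0.86917 m and δ_{22} = 0.014796 m/kN.
Compatibility — the spring shortens by R_2/k under the reaction it provides: δ_0 − R_2·δ_{22} = R_2/k. With 1/k = 0.000081 m/kN, R_2 = δ_0 / (δ_{22} + 1/k) = 0.86917 / (0.014796 + 0.000081) = 58.42 kN.
Moment equilibrium about 1: M_1 = Σ(load moments about 1) − R_2·L = 1009 − 58.42×12.5 = 279.1 kN·m.

M_1 = 279.1 kN·m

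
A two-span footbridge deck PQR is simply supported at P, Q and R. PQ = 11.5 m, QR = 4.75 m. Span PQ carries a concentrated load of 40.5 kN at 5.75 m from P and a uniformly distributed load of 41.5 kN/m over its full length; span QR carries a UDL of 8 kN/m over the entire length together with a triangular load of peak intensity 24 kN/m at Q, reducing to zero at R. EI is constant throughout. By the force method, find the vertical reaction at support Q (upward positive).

R_Q = 483.8 kN

Take M_Q as the redundant. Released structure: two simple spans PQ and QR with a hinge at Q.
End slopes at the hinge Q, treating each span as simply supported:
  span PQ: point load 40.5 at a = 5.75: Pab(L + a)/(6LEI) = 334.8/EI
  span PQ: UDL 41.5: wL³/(24EI) = 2630/EI
  span QR: UDL 8: wL³/(24EI) = 35.72/EI
  span QR: triangular load, peak 24: w₀L³/(45EI) = 57.16/EI
  relative rotation θ_0 = (2965 + 92.88)/EI = 3057/EI
A unit hogging moment at Q produces rotation L₁/(3EI) + L₂/(3EI) = 5.417/EI.
Compatibility: M_Q·(L₁+L₂)/(3EI) = θ_0, giving M_Q = 564.5 kN·m (hogging).
Span PQ, ΣM about P with M_Q applied at Q: R_Q^{PQ}·11.5 = 2977 + 564.5, so R_Q^{PQ} = 308 kN and R_P = 517.8 − 308 = 209.8 kN.
Span QR, ΣM about R: R_Q^{QR}·4.75 = 270.8 + 564.5, so R_Q^{QR} = 175.8 kN and R_R = 95 − 175.8 = -80.83 kN.
R_Q = 308 + 175.8 = 483.8 kN.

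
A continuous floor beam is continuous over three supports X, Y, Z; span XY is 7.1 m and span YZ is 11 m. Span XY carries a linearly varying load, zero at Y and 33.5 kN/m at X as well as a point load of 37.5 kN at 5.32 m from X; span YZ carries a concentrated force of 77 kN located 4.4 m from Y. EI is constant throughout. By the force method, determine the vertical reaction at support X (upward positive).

Insert a hinge at Y; M_Y is the redundant, and each span becomes simply supported.
Rotations at Y on the released spans (each span's end-slope, ×1/EI):
  span XY: triangular load, peak 33.5: 7w₀L³/(360EI) = 233.1/EI
  span XY: point load 37.5 at a = 5.32: Pab(L + a)/(6LEI) = 103.5/EI
  span YZ: point load 77 at a = 4.4: Pab(L + b)/(6LEI) = 596.3/EI
  relative rotation θ_0 = (336.7 + 596.3)/EI = 933/EI
A unit hogging moment at Y produces rotation L₁/(3EI) + L₂/(3EI) = 6.033/EI.
Compatibility: M_Y·(L₁+L₂)/(3EI) = θ_0, giving M_Y = 154.6 kN·m (hogging).
Span XY, ΣM about X with M_Y applied at Y: R_Y^{XY}·7.1 = 481 + 154.6, so R_Y^{XY} = 89.52 kN and R_X = 156.4 − 89.52 = 66.91 kN.

R_X = 66.91 kN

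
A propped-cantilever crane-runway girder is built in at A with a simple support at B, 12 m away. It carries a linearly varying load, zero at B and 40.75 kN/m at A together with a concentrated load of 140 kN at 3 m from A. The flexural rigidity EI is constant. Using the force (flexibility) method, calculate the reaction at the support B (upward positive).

Take the reaction at B as the redundant and release it; the primary structure is a cantilever fixed at A.
Free-end deflection of the primary structure under the applied loading (downward +):
  triangular load, peak 40.75 at the fixed end: w₀L⁴/(30EI) = 28166/EI
  point load 140 at a = 3: Pa²(3L − a)/(6EI) = 6930/EI
  δ_0 = 35096/EI
Tip deflection under a unit load at B: L³/(3EI) = 576/EI.
Compatibility at B: δ_0 − R_B·δ_{BB} = 0, so R_B = 35096/576 = 60.93 kN.

R_B = 60.93 kN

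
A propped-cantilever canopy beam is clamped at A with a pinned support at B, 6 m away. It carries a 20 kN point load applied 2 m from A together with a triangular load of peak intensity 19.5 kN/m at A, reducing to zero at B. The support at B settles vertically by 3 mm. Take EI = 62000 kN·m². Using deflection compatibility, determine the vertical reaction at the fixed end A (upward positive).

R_A = 66.42 kN

Release the roller at B. Primary structure: cantilever fixed at A.
Primary-structure tip deflection at B by superposition:
  point load 20 at a = 2: Pa²(3L − a)/(6EI) = 213.3/EI
  triangular load, peak 19.5 at the fixed end: w₀L⁴/(30EI) = 842.4/EI
  δ_0 = 1056/EI
Flexibility coefficient — unit upward force at B: δ_{BB} = L³/(3EI) = 72/EI.
With EI = 62000 kN·m²: δ_0 = 0.017028 m and δ_{BB} = 0.001161 m/kN.
Compatibility — the beam at B must follow the support down by 0.003 m: δ_0 − R_B·δ_{BB} = 0.003, so R_B = (0.017028 − 0.003)/0.001161 = 12.08 kN.
Vertical equilibrium: R_A = ΣP − R_B = 78.5 − 12.08 = 66.42 kN.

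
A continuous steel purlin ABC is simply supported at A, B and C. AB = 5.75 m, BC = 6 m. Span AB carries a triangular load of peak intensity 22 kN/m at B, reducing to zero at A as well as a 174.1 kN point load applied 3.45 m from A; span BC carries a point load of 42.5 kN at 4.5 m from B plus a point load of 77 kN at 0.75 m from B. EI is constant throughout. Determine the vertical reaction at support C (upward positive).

R_C = 15.29 kN

Insert a hinge at B; M_B is the redundant, and each span becomes simply supported.
End slopes at the hinge B, treating each span as simply supported:
  span AB: triangular load, peak 22: w₀L³/(45EI) = 92.94/EI
  span AB: point load 174.1 at a = 3.45: Pab(L + a)/(6LEI) = 368.4/EI
  span BC: point load 42.5 at a = 4.5: Pab(L + b)/(6LEI) = 59.77/EI
  span BC: point load 77 at a = 0.75: Pab(L + b)/(6LEI) = 94.75/EI
  relative rotation θ_0 = (461.3 + 154.5)/EI = 615.8/EI
A unit hogging moment at B produces rotation L₁/(3EI) + L₂/(3EI) = 3.917/EI.
Slope continuity at B: θ_0 = M_B·3.917/EI, so M_B = 615.8/3.917 = 157.2 kN·m (hogging).
Span BC, ΣM about C: R_B^{BC}·6 = 468 + 157.2, so R_B^{BC} = 104.2 kN and R_C = 119.5 − 104.2 = 15.29 kN.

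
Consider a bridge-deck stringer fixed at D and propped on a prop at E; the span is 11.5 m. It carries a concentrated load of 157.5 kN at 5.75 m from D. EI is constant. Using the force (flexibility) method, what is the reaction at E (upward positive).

Remove the prop at E; the released (primary) structure is a cantilever built in at D.
Primary-structure tip deflection at E by superposition:
  point load 157.5 at a = 5.75: Pa²(3L − a)/(6EI) = 24952/EI
Tip deflection under a unit load at E: L³/(3EI) = 507/EI.
The prop prevents deflection at E: R_E = δ_0/δ_{EE} = 24952/507 = 49.22 kN.

R_E = 49.22 kN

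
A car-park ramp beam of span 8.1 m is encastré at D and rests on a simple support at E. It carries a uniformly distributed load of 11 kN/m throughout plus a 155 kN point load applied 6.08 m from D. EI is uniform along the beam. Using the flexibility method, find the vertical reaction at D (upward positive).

R_D = 112.5 kN

Choose R_E as the redundant. The primary structure is the cantilever fixed at D.
Free-end deflection of the primary structure under the applied loading (downward +):
  UDL 11: wL⁴/(8EI) = 5919/EI
  point load 155 at a = 6.08: Pa²(3L − a)/(6EI) = 17399/EI
  δ_0 = 23318/EI
Flexibility coefficient — unit upward force at E: δ_{EE} = L³/(3EI) = 177.1/EI.
The prop prevents deflection at E: R_E = δ_0/δ_{EE} = 23318/177.1 = 131.6 kN.
Vertical equilibrium: R_D = ΣP − R_E = 244.1 − 131.6 = 112.5 kN.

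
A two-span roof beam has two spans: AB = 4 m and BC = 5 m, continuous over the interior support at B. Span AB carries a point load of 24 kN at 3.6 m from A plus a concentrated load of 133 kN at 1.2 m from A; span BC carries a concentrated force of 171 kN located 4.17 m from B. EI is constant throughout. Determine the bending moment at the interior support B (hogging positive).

Insert a hinge at B; M_B is the redundant, and each span becomes simply supported.
Discontinuity in slope at B on the released structure — sum the simple-span end rotations:
  span AB: point load 24 at a = 3.6: Pab(L + a)/(6LEI) = 10.94/EI
  span AB: point load 133 at a = 1.2: Pab(L + a)/(6LEI) = 96.82/EI
  span BC: point load 171 at a = 4.17: Pab(L + b)/(6LEI) = 115/EI
  relative rotation θ_0 = (107.8 + 115)/EI = 222.8/EI
A unit hogging moment at B produces rotation L₁/(3EI) + L₂/(3EI) = 3/EI.
Compatibility: M_B·(L₁+L₂)/(3EI) = θ_0, giving M_B = 74.26 kN·m (hogging).

M_B = 74.26 kN·m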